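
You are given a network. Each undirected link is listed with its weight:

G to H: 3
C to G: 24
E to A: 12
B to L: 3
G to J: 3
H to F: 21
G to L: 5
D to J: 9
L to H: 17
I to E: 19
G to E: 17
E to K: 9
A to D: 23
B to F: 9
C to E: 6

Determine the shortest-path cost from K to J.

Shortest distances from K:
K: 0
E: 9  (via K)
C: 15  (via E)
A: 21  (via E)
G: 26  (via E)
I: 28  (via E)
H: 29  (via G)
J: 29  (via G)
Shortest route: K → E → G → J = 29.

29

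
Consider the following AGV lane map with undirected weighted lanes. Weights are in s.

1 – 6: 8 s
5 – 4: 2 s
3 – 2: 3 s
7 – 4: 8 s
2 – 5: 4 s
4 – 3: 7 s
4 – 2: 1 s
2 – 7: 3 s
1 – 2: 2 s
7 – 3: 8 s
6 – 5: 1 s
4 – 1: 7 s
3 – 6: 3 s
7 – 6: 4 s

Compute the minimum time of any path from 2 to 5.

3 s

Enumerating some paths:
2 - 4 - 5: 1+2 = 3
2 - 5: 4 = 4
Cheapest is 2 - 4 - 5 at 3 s.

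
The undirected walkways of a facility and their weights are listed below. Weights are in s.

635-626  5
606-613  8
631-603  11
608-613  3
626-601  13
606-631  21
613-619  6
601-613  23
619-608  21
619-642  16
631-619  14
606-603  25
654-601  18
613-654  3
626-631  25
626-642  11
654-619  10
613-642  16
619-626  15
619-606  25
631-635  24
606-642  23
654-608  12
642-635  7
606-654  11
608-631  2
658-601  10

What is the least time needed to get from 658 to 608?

34 s

Settle nodes by increasing distance from 658:
658: 0
601: 10  (via 658)
626: 23  (via 601)
654: 28  (via 601)
635: 28  (via 626)
613: 31  (via 654)
608: 34  (via 613)
Shortest route: 658 → 601 → 654 → 613 → 608 = 34 s.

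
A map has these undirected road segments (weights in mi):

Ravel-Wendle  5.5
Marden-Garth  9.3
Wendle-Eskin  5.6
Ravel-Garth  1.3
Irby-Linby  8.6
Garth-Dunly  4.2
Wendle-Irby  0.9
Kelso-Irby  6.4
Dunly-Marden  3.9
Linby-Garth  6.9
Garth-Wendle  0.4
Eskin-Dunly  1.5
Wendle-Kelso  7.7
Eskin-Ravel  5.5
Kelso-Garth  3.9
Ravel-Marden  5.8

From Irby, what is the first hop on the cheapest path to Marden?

Wendle

Compare a few routes:
Irby–Wendle–Garth–Dunly–Marden: 0.9+0.4+4.2+3.9 = 9.4
Irby–Wendle–Garth–Marden: 0.9+0.4+9.3 = 10.6
Irby–Wendle–Garth–Ravel–Marden: 0.9+0.4+1.3+5.8 = 8.4
Cheapest is Irby–Wendle–Garth–Ravel–Marden at 8.4 mi.
So from Irby the first move is to Wendle.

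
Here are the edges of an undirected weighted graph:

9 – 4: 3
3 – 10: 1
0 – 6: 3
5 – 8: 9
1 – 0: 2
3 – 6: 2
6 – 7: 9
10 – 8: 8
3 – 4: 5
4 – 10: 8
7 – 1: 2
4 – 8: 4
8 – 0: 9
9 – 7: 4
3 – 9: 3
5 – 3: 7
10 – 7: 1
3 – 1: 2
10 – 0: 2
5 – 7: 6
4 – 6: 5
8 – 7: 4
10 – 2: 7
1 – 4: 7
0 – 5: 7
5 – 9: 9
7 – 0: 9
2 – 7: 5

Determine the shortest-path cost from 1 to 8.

Enumerating some paths:
1 → 0 → 8: 2+9 = 11
1 → 0 → 10 → 7 → 8: 2+2+1+4 = 9
1 → 7 → 8: 2+4 = 6
1 → 3 → 10 → 7 → 8: 2+1+1+4 = 8
Cheapest is 1 → 7 → 8 at 6.

6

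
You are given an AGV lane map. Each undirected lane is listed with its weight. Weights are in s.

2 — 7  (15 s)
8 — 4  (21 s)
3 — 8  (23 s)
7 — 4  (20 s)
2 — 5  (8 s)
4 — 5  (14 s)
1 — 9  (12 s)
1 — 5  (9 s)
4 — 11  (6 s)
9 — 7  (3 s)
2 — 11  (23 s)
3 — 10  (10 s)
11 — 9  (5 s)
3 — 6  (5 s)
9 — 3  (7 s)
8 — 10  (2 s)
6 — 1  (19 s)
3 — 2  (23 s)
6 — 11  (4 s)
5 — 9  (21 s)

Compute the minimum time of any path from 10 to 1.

29 s

Shortest distances from 10:
10: 0
8: 2  (via 10)
3: 10  (via 10)
6: 15  (via 3)
9: 17  (via 3)
11: 19  (via 6)
7: 20  (via 9)
4: 23  (via 8)
1: 29  (via 9)
Shortest route: 10–3–9–1 = 29 s.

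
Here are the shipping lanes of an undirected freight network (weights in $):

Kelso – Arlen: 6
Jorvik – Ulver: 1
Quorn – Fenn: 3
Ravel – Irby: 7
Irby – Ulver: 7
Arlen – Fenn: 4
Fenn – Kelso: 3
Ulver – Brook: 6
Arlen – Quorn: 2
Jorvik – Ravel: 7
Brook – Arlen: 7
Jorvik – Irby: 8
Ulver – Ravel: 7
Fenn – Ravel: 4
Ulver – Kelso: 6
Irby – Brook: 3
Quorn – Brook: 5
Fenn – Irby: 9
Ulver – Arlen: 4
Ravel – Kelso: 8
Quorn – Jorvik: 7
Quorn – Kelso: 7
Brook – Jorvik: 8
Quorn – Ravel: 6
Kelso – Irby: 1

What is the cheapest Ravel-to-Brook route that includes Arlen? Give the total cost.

Shortest Ravel→Arlen: Ravel → Fenn → Arlen = 8
Best Arlen to Brook: Arlen → Brook costing 7
Total via Arlen: 8 + 7 = $15.

$15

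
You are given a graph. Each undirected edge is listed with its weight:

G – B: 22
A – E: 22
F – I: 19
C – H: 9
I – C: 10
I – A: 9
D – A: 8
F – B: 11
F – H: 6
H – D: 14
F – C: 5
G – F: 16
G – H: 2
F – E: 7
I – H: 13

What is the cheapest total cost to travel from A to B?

35

Enumerating some paths:
A - I - H - F - B: 9+13+6+11 = 39
A - D - H - F - B: 8+14+6+11 = 39
A - I - C - F - B: 9+10+5+11 = 35
A - I - F - B: 9+19+11 = 39
Cheapest is A - I - C - F - B at 35.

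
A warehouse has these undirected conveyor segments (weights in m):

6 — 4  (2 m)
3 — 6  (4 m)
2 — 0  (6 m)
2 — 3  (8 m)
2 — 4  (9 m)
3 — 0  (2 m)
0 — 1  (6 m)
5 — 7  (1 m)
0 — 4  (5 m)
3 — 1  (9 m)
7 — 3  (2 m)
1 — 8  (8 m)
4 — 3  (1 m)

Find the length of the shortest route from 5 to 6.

6 m

Settle nodes by increasing distance from 5:
5: 0
7: 1  (via 5)
3: 3  (via 7)
4: 4  (via 3)
0: 5  (via 3)
6: 6  (via 4)
Shortest route: 5 → 7 → 3 → 4 → 6 = 6 m.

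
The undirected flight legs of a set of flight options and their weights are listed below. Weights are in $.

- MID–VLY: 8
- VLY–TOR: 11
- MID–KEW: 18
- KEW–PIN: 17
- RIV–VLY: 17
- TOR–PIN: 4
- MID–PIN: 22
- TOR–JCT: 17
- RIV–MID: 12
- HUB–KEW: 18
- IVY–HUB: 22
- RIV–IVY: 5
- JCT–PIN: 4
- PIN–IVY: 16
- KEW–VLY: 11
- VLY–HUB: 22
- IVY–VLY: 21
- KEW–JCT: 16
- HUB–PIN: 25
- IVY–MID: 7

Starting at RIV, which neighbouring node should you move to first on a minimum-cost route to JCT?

Candidate routes:
RIV → IVY → PIN → JCT: 5+16+4 = 25
RIV → MID → PIN → JCT: 12+22+4 = 38
RIV → VLY → TOR → PIN → JCT: 17+11+4+4 = 36
Cheapest is RIV → IVY → PIN → JCT at $25.
So from RIV the first move is to IVY.

IVY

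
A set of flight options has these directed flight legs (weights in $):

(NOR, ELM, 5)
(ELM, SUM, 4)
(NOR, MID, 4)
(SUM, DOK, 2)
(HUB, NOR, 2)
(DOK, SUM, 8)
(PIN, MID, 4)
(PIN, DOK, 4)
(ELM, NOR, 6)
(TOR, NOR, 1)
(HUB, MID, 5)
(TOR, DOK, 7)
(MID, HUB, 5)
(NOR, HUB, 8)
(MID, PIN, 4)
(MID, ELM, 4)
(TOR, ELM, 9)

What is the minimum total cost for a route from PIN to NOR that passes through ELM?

Best PIN to ELM: PIN → MID → ELM costing 8
Shortest ELM→NOR: ELM → NOR = 6
Total via ELM: 8 + 6 = $14.

$14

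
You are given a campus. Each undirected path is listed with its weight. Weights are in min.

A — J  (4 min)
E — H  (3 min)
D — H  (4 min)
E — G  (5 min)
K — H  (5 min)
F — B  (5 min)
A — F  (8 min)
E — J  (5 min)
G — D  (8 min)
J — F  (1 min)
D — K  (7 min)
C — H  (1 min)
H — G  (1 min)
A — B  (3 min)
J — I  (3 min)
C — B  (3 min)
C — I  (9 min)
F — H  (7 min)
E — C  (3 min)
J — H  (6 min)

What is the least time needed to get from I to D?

13 min

Candidate routes:
I–J–E–H–D: 3+5+3+4 = 15
I–C–H–D: 9+1+4 = 14
I–J–F–H–D: 3+1+7+4 = 15
I–J–H–D: 3+6+4 = 13
The minimum is 13 min via I–J–H–D.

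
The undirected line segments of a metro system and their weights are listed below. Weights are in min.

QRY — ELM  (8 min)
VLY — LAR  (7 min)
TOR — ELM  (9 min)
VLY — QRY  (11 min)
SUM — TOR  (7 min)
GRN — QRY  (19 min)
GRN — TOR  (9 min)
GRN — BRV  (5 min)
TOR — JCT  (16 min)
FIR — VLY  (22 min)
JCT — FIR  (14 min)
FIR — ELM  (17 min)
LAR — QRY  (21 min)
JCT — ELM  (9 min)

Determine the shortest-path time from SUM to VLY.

35 min

Running Dijkstra from SUM:
SUM: 0
TOR: 7  (via SUM)
GRN: 16  (via TOR)
ELM: 16  (via TOR)
BRV: 21  (via GRN)
JCT: 23  (via TOR)
QRY: 24  (via ELM)
FIR: 33  (via ELM)
VLY: 35  (via QRY)
Shortest route: SUM → TOR → ELM → QRY → VLY = 35 min.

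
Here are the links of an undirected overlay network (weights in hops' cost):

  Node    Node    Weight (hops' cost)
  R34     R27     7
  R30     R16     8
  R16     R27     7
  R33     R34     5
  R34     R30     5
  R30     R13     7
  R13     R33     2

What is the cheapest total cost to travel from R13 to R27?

Running Dijkstra from R13:
R13: 0
R33: 2  (via R13)
R30: 7  (via R13)
R34: 7  (via R33)
R27: 14  (via R34)
Shortest route: R13–R33–R34–R27 = 14 hops' cost.

14 hops' cost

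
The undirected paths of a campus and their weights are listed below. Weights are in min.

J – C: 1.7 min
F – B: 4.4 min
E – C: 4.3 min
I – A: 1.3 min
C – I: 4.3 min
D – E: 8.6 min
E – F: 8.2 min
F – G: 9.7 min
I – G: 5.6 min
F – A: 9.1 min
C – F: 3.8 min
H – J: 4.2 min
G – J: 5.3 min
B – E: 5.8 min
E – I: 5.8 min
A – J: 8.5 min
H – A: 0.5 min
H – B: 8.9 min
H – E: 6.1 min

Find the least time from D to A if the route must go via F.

25.8 min

Best D to F: D → E → C → F costing 16.7
Shortest F→A: F → A = 9.1
Total via F: 16.7 + 9.1 = 25.8 min.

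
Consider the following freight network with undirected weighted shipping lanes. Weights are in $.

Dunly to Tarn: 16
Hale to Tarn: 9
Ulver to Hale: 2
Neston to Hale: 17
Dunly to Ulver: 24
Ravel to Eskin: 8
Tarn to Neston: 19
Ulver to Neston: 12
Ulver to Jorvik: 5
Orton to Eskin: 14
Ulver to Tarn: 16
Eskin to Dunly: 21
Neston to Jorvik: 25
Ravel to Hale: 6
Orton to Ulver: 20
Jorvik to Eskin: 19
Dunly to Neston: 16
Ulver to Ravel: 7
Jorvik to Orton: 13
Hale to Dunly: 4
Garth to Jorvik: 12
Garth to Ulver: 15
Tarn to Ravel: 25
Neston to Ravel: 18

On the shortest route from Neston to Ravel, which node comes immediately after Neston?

Ravel

Compare a few routes:
Neston - Ravel: 18 = 18
Neston - Ulver - Hale - Ravel: 12+2+6 = 20
Neston - Ulver - Ravel: 12+7 = 19
The minimum is $18 via Neston - Ravel.
So from Neston the first move is to Ravel.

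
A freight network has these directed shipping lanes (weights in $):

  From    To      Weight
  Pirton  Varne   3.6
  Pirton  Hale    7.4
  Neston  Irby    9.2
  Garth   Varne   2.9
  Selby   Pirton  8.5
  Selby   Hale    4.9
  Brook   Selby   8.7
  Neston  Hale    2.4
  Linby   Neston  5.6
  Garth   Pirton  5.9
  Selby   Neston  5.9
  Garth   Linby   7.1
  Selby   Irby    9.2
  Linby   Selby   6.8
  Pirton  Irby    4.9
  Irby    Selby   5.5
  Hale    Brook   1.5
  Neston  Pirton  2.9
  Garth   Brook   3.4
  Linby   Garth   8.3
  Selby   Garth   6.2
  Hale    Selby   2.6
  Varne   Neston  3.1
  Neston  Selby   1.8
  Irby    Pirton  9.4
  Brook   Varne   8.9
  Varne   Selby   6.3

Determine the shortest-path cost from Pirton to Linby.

Settle nodes by increasing distance from Pirton:
Pirton: 0
Varne: 3.6  (via Pirton)
Irby: 4.9  (via Pirton)
Neston: 6.7  (via Varne)
Hale: 7.4  (via Pirton)
Selby: 8.5  (via Neston)
Brook: 8.9  (via Hale)
Garth: 14.7  (via Selby)
Linby: 21.8  (via Garth)
Shortest route: Pirton → Varne → Neston → Selby → Garth → Linby = $21.8.

$21.8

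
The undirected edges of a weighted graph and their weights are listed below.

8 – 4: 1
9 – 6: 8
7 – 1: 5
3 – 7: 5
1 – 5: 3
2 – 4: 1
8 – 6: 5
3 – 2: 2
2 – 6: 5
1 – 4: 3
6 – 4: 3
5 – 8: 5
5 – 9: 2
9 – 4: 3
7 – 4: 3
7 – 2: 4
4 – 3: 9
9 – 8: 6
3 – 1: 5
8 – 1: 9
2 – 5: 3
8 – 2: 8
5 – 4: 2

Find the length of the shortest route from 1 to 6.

6

Shortest distances from 1:
1: 0
4: 3  (via 1)
5: 3  (via 1)
2: 4  (via 4)
8: 4  (via 4)
3: 5  (via 1)
7: 5  (via 1)
9: 5  (via 5)
6: 6  (via 4)
Shortest route: 1–4–6 = 6.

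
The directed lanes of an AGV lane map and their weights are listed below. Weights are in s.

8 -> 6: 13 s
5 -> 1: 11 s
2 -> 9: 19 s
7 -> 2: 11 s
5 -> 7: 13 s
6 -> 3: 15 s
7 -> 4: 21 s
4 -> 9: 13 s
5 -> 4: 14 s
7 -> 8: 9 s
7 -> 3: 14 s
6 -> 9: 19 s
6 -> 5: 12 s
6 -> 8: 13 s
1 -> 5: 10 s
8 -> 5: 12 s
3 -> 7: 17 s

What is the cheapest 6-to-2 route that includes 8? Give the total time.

Best 6 to 8: 6 → 8 costing 13
Shortest 8→2: 8 → 5 → 7 → 2 = 36
Total via 8: 13 + 36 = 49 s.

49 s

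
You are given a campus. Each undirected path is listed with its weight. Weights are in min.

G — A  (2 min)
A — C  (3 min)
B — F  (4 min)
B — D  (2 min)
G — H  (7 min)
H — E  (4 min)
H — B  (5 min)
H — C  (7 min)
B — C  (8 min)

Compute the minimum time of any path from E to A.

Candidate routes:
E–H–C–A: 4+7+3 = 14
E–H–G–A: 4+7+2 = 13
The minimum is 13 min via E–H–G–A.

13 min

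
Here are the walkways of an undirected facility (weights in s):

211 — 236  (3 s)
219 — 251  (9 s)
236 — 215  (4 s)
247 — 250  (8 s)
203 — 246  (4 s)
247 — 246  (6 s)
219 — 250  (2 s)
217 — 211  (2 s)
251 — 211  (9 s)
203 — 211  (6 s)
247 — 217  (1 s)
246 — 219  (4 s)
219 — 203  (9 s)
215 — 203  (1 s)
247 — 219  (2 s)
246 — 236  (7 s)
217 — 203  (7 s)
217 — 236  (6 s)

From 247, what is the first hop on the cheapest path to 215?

217

Enumerating some paths:
247 - 217 - 211 - 236 - 215: 1+2+3+4 = 10
247 - 217 - 211 - 203 - 215: 1+2+6+1 = 10
247 - 217 - 203 - 215: 1+7+1 = 9
The minimum is 9 s via 247 - 217 - 203 - 215.
So from 247 the first move is to 217.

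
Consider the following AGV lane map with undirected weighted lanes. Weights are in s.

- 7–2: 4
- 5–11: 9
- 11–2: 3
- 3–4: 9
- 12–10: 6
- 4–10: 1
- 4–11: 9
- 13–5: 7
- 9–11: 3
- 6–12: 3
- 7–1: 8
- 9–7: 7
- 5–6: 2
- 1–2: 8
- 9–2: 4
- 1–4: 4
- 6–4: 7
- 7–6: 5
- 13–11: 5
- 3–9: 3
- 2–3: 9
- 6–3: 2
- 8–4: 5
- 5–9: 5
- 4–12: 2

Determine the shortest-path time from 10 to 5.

Enumerating some paths:
10 - 4 - 6 - 5: 1+7+2 = 10
10 - 4 - 12 - 6 - 5: 1+2+3+2 = 8
The minimum is 8 s via 10 - 4 - 12 - 6 - 5.

8 s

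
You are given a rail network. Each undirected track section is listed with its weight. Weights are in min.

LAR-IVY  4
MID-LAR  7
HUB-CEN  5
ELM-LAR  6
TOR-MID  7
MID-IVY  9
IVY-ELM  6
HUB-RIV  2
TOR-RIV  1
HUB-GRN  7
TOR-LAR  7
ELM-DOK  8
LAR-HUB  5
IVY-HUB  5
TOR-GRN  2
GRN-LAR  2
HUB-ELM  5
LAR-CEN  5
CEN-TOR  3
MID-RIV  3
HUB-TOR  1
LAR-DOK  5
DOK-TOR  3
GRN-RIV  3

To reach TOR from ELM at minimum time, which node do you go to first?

Enumerating some paths:
ELM–HUB–TOR: 5+1 = 6
ELM–HUB–RIV–TOR: 5+2+1 = 8
The minimum is 6 min via ELM–HUB–TOR.
So from ELM the first move is to HUB.

HUB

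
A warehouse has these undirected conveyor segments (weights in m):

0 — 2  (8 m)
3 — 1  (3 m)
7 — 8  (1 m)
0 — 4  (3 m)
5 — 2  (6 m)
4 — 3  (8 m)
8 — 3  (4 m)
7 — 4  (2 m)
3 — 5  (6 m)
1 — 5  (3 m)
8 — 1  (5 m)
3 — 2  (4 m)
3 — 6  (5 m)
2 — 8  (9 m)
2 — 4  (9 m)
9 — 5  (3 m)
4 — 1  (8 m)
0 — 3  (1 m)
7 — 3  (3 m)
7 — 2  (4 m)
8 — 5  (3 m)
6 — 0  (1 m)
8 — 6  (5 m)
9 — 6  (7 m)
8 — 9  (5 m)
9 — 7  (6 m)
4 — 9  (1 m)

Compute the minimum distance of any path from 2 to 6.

Shortest distances from 2:
2: 0
3: 4  (via 2)
7: 4  (via 2)
0: 5  (via 3)
8: 5  (via 7)
4: 6  (via 7)
5: 6  (via 2)
6: 6  (via 0)
Shortest route: 2 → 3 → 0 → 6 = 6 m.

6 m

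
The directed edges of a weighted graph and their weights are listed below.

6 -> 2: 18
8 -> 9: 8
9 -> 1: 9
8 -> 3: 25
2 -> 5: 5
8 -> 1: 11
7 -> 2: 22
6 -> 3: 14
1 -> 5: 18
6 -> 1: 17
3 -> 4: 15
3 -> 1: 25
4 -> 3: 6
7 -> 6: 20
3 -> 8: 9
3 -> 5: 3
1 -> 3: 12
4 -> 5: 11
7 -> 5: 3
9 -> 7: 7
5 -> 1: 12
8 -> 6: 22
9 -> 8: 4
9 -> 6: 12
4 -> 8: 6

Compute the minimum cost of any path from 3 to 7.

24

Running Dijkstra from 3:
3: 0
5: 3  (via 3)
8: 9  (via 3)
1: 15  (via 5)
4: 15  (via 3)
9: 17  (via 8)
7: 24  (via 9)
Shortest route: 3–8–9–7 = 24.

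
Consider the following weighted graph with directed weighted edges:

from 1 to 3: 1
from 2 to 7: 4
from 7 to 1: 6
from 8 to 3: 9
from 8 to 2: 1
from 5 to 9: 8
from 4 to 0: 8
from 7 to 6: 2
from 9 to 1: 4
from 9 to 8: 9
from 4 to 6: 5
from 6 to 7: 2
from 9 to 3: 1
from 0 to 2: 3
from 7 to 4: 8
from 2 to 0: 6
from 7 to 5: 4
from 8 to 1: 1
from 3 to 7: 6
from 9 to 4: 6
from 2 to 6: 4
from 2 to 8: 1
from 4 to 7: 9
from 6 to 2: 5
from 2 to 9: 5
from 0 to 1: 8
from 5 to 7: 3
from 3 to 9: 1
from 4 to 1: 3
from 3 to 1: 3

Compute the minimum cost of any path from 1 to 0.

Running Dijkstra from 1:
1: 0
3: 1  (via 1)
9: 2  (via 3)
7: 7  (via 3)
4: 8  (via 9)
6: 9  (via 7)
5: 11  (via 7)
8: 11  (via 9)
2: 12  (via 8)
0: 16  (via 4)
Shortest route: 1 → 3 → 9 → 4 → 0 = 16.

16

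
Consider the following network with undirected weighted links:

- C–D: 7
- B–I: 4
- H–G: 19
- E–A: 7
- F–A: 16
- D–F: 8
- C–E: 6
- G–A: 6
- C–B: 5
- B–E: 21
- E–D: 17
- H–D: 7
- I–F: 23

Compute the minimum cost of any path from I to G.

Running Dijkstra from I:
I: 0
B: 4  (via I)
C: 9  (via B)
E: 15  (via C)
D: 16  (via C)
A: 22  (via E)
F: 23  (via I)
H: 23  (via D)
G: 28  (via A)
Shortest route: I–B–C–E–A–G = 28.

28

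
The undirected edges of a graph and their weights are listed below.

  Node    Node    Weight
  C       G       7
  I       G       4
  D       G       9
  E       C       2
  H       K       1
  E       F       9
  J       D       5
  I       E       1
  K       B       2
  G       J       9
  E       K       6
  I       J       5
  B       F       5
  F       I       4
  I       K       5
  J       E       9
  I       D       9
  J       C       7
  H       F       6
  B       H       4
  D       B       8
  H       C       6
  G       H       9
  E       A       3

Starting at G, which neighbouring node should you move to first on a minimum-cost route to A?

I

Compare a few routes:
G - C - E - A: 7+2+3 = 12
G - I - E - A: 4+1+3 = 8
G - J - I - E - A: 9+5+1+3 = 18
The minimum is 8 via G - I - E - A.
So from G the first move is to I.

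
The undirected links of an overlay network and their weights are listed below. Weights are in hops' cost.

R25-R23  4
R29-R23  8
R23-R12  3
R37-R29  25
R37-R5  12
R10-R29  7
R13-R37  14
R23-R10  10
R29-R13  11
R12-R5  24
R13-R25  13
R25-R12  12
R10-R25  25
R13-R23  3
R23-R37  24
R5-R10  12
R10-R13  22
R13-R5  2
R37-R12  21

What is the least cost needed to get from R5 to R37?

Enumerating some paths:
R5–R13–R37: 2+14 = 16
R5–R37: 12 = 12
Cheapest is R5–R37 at 12 hops' cost.

12 hops' cost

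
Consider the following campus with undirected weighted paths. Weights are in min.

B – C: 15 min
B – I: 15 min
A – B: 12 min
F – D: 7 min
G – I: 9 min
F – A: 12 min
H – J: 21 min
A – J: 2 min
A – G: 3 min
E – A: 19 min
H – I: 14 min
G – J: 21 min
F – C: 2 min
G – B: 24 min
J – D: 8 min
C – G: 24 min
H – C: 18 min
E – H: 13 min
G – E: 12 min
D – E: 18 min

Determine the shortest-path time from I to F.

Enumerating some paths:
I → G → A → J → D → F: 9+3+2+8+7 = 29
I → G → A → F: 9+3+12 = 24
The minimum is 24 min via I → G → A → F.

24 min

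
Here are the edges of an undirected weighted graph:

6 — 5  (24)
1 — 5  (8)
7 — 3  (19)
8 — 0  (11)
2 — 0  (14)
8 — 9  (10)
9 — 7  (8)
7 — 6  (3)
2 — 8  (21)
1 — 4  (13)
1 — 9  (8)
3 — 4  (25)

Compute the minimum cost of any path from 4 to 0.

42

Settle nodes by increasing distance from 4:
4: 0
1: 13  (via 4)
5: 21  (via 1)
9: 21  (via 1)
3: 25  (via 4)
7: 29  (via 9)
8: 31  (via 9)
6: 32  (via 7)
0: 42  (via 8)
Shortest route: 4 → 1 → 9 → 8 → 0 = 42.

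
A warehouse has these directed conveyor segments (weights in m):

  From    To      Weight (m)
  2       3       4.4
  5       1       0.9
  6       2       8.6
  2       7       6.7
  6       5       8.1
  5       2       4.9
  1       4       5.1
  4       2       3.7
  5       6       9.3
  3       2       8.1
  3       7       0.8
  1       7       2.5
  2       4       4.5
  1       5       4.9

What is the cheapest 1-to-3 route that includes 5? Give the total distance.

14.2 m

Shortest 1→5: 1 → 5 = 4.9
Shortest 5→3: 5 → 2 → 3 = 9.3
Total via 5: 4.9 + 9.3 = 14.2 m.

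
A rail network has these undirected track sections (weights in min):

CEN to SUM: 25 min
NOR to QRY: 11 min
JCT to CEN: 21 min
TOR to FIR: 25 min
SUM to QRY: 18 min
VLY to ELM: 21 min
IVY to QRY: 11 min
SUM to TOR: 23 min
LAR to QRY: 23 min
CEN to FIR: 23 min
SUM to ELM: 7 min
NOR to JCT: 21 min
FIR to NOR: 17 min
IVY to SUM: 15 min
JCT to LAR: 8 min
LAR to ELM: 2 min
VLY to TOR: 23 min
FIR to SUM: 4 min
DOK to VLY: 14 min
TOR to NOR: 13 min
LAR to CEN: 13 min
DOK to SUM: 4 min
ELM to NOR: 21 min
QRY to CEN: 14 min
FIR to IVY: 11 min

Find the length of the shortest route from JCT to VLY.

31 min

Compare a few routes:
JCT → LAR → ELM → VLY: 8+2+21 = 31
JCT → LAR → ELM → SUM → DOK → VLY: 8+2+7+4+14 = 35
JCT → NOR → TOR → VLY: 21+13+23 = 57
The minimum is 31 min via JCT → LAR → ELM → VLY.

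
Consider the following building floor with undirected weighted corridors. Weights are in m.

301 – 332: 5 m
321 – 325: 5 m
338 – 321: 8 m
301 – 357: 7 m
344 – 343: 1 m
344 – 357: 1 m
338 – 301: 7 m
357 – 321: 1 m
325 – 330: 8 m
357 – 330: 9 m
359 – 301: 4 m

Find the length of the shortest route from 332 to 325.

18 m

Settle nodes by increasing distance from 332:
332: 0
301: 5  (via 332)
359: 9  (via 301)
357: 12  (via 301)
338: 12  (via 301)
321: 13  (via 357)
344: 13  (via 357)
343: 14  (via 344)
325: 18  (via 321)
Shortest route: 332 → 301 → 357 → 321 → 325 = 18 m.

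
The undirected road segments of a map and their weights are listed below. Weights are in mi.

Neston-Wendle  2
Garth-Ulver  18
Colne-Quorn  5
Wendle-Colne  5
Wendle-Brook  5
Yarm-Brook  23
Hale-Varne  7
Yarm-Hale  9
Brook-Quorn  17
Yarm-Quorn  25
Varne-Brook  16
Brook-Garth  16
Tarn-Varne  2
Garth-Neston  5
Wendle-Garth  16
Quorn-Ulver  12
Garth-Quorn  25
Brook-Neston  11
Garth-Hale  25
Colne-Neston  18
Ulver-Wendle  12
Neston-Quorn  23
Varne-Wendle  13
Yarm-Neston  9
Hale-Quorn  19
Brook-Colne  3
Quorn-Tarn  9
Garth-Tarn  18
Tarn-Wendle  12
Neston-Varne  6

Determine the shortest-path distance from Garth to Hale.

Compare a few routes:
Garth → Neston → Yarm → Hale: 5+9+9 = 23
Garth → Neston → Varne → Hale: 5+6+7 = 18
Garth → Hale: 25 = 25
The minimum is 18 mi via Garth → Neston → Varne → Hale.

18 mi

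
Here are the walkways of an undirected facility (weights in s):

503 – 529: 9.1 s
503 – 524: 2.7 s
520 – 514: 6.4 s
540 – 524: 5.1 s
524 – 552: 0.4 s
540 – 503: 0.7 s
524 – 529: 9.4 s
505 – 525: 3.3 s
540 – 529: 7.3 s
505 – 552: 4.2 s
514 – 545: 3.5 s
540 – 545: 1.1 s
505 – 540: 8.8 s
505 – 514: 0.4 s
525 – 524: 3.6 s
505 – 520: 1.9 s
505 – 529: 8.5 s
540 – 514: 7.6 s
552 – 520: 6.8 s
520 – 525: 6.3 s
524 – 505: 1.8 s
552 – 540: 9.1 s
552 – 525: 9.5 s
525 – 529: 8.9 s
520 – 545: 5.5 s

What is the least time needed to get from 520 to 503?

6.4 s

Compare a few routes:
520–505–514–545–540–503: 1.9+0.4+3.5+1.1+0.7 = 7.6
520–505–524–503: 1.9+1.8+2.7 = 6.4
520–545–540–503: 5.5+1.1+0.7 = 7.3
520–505–552–524–503: 1.9+4.2+0.4+2.7 = 9.2
Cheapest is 520–505–524–503 at 6.4 s.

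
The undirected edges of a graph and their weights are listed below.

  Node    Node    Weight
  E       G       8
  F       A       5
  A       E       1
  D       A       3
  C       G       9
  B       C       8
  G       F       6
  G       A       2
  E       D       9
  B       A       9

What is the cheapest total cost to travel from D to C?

Compare a few routes:
D–E–A–G–C: 9+1+2+9 = 21
D–A–G–C: 3+2+9 = 14
D–A–B–C: 3+9+8 = 20
Cheapest is D–A–G–C at 14.

14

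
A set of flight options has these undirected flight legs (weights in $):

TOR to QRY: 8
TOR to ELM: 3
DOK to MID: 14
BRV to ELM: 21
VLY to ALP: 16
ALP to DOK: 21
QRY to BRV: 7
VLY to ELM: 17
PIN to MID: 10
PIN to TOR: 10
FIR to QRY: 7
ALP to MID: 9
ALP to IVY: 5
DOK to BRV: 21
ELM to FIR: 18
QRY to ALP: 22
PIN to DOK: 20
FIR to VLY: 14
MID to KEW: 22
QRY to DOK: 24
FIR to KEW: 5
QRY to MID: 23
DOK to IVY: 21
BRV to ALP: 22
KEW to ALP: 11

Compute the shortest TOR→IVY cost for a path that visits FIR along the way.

Best TOR to FIR: TOR–QRY–FIR costing 15
Best FIR to IVY: FIR–KEW–ALP–IVY costing 21
Total via FIR: 15 + 21 = $36.

$36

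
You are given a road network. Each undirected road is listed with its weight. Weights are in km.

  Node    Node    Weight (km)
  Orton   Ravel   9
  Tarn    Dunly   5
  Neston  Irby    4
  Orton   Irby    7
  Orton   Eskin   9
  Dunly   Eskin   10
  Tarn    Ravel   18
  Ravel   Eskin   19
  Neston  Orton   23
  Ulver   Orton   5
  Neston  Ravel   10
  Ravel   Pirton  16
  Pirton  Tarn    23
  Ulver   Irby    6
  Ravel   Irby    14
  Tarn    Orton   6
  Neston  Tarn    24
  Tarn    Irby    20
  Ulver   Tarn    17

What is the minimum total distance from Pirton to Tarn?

Candidate routes:
Pirton - Ravel - Orton - Tarn: 16+9+6 = 31
Pirton - Ravel - Tarn: 16+18 = 34
Pirton - Tarn: 23 = 23
Pirton - Ravel - Irby - Orton - Tarn: 16+14+7+6 = 43
The minimum is 23 km via Pirton - Tarn.

23 km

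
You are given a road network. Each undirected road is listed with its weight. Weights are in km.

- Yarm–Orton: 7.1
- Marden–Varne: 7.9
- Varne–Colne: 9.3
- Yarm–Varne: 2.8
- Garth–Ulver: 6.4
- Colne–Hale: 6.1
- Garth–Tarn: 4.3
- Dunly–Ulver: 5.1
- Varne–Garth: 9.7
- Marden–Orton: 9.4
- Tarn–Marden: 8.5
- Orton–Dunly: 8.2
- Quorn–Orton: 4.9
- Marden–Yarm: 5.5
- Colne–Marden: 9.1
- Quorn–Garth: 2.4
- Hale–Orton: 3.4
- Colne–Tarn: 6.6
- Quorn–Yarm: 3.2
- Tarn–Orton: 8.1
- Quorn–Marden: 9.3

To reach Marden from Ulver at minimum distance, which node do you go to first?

Compare a few routes:
Ulver → Garth → Quorn → Yarm → Marden: 6.4+2.4+3.2+5.5 = 17.5
Ulver → Dunly → Orton → Marden: 5.1+8.2+9.4 = 22.7
Ulver → Garth → Tarn → Marden: 6.4+4.3+8.5 = 19.2
Ulver → Garth → Quorn → Marden: 6.4+2.4+9.3 = 18.1
Cheapest is Ulver → Garth → Quorn → Yarm → Marden at 17.5 km.
So from Ulver the first move is to Garth.

Garth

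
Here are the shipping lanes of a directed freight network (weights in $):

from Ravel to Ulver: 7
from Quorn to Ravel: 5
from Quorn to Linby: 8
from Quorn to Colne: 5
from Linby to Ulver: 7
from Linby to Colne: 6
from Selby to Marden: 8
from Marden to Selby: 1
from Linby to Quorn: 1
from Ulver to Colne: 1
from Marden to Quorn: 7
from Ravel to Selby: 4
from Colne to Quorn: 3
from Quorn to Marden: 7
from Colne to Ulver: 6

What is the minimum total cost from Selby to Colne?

Settle nodes by increasing distance from Selby:
Selby: 0
Marden: 8  (via Selby)
Quorn: 15  (via Marden)
Ravel: 20  (via Quorn)
Colne: 20  (via Quorn)
Shortest route: Selby → Marden → Quorn → Colne = $20.

$20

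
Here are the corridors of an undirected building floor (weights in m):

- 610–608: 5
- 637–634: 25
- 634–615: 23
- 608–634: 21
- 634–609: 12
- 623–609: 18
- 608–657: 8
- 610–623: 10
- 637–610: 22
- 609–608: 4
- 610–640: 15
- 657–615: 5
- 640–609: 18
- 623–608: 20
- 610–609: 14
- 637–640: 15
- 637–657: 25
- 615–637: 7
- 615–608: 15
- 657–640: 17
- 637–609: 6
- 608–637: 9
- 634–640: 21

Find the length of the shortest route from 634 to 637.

18 m

Shortest distances from 634:
634: 0
609: 12  (via 634)
608: 16  (via 609)
637: 18  (via 609)
Shortest route: 634–609–637 = 18 m.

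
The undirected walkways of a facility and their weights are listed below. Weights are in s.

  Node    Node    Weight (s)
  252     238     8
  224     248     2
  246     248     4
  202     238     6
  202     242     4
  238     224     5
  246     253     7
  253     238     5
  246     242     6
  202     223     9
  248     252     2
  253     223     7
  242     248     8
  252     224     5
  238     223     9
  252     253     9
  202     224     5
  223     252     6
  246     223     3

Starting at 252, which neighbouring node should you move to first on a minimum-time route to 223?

Candidate routes:
252 → 248 → 246 → 223: 2+4+3 = 9
252 → 224 → 248 → 246 → 223: 5+2+4+3 = 14
252 → 223: 6 = 6
The minimum is 6 s via 252 → 223.
So from 252 the first move is to 223.

223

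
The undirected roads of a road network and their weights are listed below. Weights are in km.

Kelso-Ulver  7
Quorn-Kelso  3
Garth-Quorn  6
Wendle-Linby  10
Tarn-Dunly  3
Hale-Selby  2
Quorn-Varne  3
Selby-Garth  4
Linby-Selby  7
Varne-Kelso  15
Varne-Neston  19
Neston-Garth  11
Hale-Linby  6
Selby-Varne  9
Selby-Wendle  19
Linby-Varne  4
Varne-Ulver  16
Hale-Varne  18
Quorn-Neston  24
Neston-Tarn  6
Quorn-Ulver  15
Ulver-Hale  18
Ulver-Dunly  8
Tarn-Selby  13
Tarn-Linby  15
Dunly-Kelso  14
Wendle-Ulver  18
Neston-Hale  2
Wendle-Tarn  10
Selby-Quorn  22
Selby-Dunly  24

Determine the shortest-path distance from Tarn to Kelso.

17 km

Candidate routes:
Tarn - Neston - Hale - Selby - Garth - Quorn - Kelso: 6+2+2+4+6+3 = 23
Tarn - Dunly - Ulver - Kelso: 3+8+7 = 18
Tarn - Dunly - Kelso: 3+14 = 17
The minimum is 17 km via Tarn - Dunly - Kelso.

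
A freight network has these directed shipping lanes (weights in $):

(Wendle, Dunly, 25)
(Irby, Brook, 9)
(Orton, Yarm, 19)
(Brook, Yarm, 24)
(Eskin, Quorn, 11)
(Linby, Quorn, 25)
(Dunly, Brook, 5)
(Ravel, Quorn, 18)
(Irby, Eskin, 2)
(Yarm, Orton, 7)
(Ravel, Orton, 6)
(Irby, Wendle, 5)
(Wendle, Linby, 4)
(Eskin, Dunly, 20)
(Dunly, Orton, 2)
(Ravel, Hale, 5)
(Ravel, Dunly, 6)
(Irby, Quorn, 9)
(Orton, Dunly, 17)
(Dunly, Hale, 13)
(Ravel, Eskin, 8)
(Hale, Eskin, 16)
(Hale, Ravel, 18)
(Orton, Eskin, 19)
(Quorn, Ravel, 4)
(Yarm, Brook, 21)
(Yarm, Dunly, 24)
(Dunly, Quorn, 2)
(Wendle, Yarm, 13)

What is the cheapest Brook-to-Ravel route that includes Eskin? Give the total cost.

Best Brook to Eskin: Brook–Yarm–Orton–Eskin costing 50
Shortest Eskin→Ravel: Eskin–Quorn–Ravel = 15
Total via Eskin: 50 + 15 = $65.

$65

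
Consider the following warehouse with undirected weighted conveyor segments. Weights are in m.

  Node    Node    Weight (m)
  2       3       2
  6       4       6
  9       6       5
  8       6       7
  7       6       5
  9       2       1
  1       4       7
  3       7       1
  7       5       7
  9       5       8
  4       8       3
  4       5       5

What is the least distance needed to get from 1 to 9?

18 m

Compare a few routes:
1 - 4 - 5 - 9: 7+5+8 = 20
1 - 4 - 6 - 9: 7+6+5 = 18
The minimum is 18 m via 1 - 4 - 6 - 9.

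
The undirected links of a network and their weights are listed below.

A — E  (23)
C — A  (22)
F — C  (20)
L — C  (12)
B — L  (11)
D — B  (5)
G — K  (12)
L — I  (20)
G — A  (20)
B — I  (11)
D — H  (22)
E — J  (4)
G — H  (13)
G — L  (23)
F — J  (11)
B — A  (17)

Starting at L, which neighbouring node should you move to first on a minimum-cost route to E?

Enumerating some paths:
L → B → A → E: 11+17+23 = 51
L → C → F → J → E: 12+20+11+4 = 47
The minimum is 47 via L → C → F → J → E.
So from L the first move is to C.

C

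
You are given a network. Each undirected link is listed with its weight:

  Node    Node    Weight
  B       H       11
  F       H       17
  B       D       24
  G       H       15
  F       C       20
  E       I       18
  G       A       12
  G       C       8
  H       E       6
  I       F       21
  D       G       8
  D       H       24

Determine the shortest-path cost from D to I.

Shortest distances from D:
D: 0
G: 8  (via D)
C: 16  (via G)
A: 20  (via G)
H: 23  (via G)
B: 24  (via D)
E: 29  (via H)
F: 36  (via C)
I: 47  (via E)
Shortest route: D–G–H–E–I = 47.

47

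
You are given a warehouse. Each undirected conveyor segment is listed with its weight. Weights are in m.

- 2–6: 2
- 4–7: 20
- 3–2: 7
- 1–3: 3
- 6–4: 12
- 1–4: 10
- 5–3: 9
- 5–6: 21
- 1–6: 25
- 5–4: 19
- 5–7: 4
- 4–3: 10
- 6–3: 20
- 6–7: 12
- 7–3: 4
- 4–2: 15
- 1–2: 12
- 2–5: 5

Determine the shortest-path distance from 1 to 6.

12 m

Candidate routes:
1–3–2–6: 3+7+2 = 12
1–2–6: 12+2 = 14
The minimum is 12 m via 1–3–2–6.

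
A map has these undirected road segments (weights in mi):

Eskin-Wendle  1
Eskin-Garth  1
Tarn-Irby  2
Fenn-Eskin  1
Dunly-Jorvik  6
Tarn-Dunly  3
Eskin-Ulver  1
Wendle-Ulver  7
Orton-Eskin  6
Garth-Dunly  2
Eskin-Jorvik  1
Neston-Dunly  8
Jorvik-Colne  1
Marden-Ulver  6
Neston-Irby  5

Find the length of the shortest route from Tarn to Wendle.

Enumerating some paths:
Tarn → Dunly → Jorvik → Eskin → Wendle: 3+6+1+1 = 11
Tarn → Dunly → Garth → Eskin → Wendle: 3+2+1+1 = 7
The minimum is 7 mi via Tarn → Dunly → Garth → Eskin → Wendle.

7 mi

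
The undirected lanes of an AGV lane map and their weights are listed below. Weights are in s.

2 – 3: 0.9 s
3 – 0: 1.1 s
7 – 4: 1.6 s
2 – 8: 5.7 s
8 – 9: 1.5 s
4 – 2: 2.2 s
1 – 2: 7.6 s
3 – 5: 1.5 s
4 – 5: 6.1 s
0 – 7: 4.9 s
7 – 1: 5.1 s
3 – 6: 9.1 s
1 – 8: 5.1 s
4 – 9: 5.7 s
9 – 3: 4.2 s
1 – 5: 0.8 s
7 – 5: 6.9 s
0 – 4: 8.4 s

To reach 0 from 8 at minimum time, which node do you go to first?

Candidate routes:
8 - 9 - 3 - 0: 1.5+4.2+1.1 = 6.8
8 - 2 - 3 - 0: 5.7+0.9+1.1 = 7.7
Cheapest is 8 - 9 - 3 - 0 at 6.8 s.
So from 8 the first move is to 9.

9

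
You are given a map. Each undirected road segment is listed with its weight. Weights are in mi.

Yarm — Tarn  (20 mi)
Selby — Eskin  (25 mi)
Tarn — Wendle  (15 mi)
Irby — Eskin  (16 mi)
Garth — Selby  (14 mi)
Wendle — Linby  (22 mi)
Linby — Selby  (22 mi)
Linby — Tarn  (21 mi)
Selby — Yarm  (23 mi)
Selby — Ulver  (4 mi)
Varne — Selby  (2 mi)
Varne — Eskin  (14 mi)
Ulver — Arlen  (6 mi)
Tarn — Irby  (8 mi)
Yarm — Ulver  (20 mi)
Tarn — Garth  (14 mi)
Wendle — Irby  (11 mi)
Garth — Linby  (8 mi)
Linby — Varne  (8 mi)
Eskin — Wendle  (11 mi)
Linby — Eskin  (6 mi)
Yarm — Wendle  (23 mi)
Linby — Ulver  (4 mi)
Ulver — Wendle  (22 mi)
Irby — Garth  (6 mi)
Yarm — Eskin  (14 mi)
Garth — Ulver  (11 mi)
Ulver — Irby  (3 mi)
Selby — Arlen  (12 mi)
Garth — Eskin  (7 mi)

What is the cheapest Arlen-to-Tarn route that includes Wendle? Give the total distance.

35 mi

Best Arlen to Wendle: Arlen → Ulver → Irby → Wendle costing 20
Shortest Wendle→Tarn: Wendle → Tarn = 15
Total via Wendle: 20 + 15 = 35 mi.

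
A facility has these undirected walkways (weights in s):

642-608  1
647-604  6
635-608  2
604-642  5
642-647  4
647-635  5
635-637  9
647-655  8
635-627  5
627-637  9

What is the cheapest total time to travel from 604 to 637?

17 s

Settle nodes by increasing distance from 604:
604: 0
642: 5  (via 604)
647: 6  (via 604)
608: 6  (via 642)
635: 8  (via 608)
627: 13  (via 635)
655: 14  (via 647)
637: 17  (via 635)
Shortest route: 604 → 642 → 608 → 635 → 637 = 17 s.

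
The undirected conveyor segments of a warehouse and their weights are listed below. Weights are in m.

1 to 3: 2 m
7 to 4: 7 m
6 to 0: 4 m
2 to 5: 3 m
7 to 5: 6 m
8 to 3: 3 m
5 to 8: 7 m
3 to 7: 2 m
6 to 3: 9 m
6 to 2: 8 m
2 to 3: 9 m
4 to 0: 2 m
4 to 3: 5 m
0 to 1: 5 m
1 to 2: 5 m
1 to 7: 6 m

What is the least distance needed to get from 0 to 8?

Enumerating some paths:
0 → 1 → 7 → 3 → 8: 5+6+2+3 = 16
0 → 6 → 3 → 8: 4+9+3 = 16
0 → 4 → 7 → 3 → 8: 2+7+2+3 = 14
0 → 4 → 3 → 8: 2+5+3 = 10
The minimum is 10 m via 0 → 4 → 3 → 8.

10 m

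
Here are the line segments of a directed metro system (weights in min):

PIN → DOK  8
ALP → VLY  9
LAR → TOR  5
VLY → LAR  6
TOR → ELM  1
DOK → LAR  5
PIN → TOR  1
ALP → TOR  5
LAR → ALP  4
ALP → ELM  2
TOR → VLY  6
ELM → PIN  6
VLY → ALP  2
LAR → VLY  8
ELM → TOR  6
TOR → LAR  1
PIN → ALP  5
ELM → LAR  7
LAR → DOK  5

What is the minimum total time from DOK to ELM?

11 min

Candidate routes:
DOK → LAR → VLY → ALP → ELM: 5+8+2+2 = 17
DOK → LAR → ALP → ELM: 5+4+2 = 11
DOK → LAR → ALP → TOR → ELM: 5+4+5+1 = 15
The minimum is 11 min via DOK → LAR → ALP → ELM.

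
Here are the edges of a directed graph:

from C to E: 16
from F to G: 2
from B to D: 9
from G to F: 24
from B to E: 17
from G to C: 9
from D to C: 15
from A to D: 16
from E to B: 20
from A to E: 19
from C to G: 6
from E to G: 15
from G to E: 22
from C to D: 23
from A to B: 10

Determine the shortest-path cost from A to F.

Candidate routes:
A → E → G → F: 19+15+24 = 58
A → D → C → G → F: 16+15+6+24 = 61
A → B → E → G → F: 10+17+15+24 = 66
A → B → D → C → G → F: 10+9+15+6+24 = 64
Cheapest is A → E → G → F at 58.

58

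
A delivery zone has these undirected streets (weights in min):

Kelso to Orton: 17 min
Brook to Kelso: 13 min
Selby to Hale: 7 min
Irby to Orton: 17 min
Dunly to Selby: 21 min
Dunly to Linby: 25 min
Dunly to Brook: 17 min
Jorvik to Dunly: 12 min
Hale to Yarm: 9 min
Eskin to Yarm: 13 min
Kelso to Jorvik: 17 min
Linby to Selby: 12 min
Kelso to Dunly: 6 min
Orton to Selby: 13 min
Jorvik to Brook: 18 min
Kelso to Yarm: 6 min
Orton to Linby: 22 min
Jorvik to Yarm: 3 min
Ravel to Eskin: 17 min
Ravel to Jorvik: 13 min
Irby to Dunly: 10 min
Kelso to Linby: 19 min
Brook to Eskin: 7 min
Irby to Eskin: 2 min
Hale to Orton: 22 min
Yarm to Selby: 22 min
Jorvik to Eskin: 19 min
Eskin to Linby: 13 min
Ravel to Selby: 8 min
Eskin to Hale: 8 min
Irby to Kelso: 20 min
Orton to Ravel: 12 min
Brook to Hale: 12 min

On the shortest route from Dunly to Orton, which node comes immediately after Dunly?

Kelso

Candidate routes:
Dunly → Kelso → Orton: 6+17 = 23
Dunly → Irby → Orton: 10+17 = 27
Cheapest is Dunly → Kelso → Orton at 23 min.
So from Dunly the first move is to Kelso.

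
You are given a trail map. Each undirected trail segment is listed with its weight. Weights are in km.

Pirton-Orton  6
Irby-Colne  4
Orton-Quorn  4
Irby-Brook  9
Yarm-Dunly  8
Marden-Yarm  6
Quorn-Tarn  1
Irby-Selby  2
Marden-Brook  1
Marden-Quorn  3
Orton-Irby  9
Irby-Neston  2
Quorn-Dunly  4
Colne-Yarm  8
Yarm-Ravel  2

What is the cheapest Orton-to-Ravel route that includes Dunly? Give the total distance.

Shortest Orton→Dunly: Orton → Quorn → Dunly = 8
Best Dunly to Ravel: Dunly → Yarm → Ravel costing 10
Total via Dunly: 8 + 10 = 18 km.

18 km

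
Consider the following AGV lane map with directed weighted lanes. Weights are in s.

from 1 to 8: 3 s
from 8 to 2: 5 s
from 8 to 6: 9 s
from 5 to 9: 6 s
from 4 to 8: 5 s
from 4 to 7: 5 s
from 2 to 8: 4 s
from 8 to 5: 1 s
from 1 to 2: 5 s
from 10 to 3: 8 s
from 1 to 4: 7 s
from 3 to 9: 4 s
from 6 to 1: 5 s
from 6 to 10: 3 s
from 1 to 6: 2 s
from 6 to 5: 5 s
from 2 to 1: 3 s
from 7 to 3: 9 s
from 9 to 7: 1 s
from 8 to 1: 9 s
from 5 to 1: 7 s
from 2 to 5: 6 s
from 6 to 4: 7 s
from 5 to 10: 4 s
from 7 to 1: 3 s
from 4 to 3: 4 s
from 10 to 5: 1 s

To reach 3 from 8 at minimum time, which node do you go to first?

Enumerating some paths:
8–5–9–7–3: 1+6+1+9 = 17
8–5–1–4–3: 1+7+7+4 = 19
8–5–10–3: 1+4+8 = 13
8–2–1–4–3: 5+3+7+4 = 19
The minimum is 13 s via 8–5–10–3.
So from 8 the first move is to 5.

5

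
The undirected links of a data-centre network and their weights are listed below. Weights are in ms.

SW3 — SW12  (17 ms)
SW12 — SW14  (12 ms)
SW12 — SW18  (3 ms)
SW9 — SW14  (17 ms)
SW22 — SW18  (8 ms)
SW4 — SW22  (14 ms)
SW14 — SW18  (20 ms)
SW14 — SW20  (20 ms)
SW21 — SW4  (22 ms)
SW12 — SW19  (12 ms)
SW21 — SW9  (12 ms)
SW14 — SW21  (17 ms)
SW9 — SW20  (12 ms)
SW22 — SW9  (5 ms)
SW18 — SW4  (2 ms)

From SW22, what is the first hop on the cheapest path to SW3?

SW18

Enumerating some paths:
SW22 → SW18 → SW12 → SW3: 8+3+17 = 28
SW22 → SW4 → SW18 → SW12 → SW3: 14+2+3+17 = 36
The minimum is 28 ms via SW22 → SW18 → SW12 → SW3.
So from SW22 the first move is to SW18.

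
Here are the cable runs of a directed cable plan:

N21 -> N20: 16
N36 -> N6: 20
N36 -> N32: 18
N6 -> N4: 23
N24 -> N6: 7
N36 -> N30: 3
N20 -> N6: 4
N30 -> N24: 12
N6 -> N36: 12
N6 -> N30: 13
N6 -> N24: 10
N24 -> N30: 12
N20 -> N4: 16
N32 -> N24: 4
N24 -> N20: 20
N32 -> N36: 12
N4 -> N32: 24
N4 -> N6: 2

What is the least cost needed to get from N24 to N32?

Settle nodes by increasing distance from N24:
N24: 0
N6: 7  (via N24)
N30: 12  (via N24)
N36: 19  (via N6)
N20: 20  (via N24)
N4: 30  (via N6)
N32: 37  (via N36)
Shortest route: N24–N6–N36–N32 = 37.

37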